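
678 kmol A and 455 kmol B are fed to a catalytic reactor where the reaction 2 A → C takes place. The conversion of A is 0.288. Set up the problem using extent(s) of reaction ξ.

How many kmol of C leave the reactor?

A reacted = 0.288 × 678 = 195.3 kmol; ν_A = −2, so ξ = 195.3/2 = 97.63 kmol.
Outlet amounts (n = n₀ + ν ξ):
  A: 678 − 2(97.63) = 482.7
  C: 0 + 1(97.63) = 97.63
  B: 455 (inert)

97.6 kmol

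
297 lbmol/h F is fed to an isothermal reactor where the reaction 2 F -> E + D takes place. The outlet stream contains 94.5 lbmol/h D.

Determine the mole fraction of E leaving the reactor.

For D: n = n₀ + 1ξ → 94.5 = 0 + 1ξ, giving ξ = 94.5 lbmol/h.
Outlet amounts (n = n₀ + ν ξ):
  F: 297 − 2(94.5) = 108
  E: 0 + 1(94.5) = 94.5
  D: 0 + 1(94.5) = 94.5
Total out = 297 lbmol/h; y_E = 94.5 / 297 = 0.3182.

0.318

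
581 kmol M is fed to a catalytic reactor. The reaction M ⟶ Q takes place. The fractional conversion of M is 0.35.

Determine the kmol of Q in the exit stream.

203 kmol

M reacted = 0.35 × 581 = 203.3 kmol; ν_M = −1, so ξ = 203.3/1 = 203.3 kmol.
Outlet amounts (n = n₀ + ν ξ):
  M: 581 − 1(203.3) = 377.6
  Q: 0 + 1(203.3) = 203.3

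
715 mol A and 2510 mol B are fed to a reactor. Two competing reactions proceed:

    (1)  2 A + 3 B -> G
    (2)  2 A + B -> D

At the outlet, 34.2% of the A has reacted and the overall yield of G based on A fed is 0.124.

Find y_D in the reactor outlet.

0.012

Yield of G: 1ξ₁ / 715 = 0.124 → ξ₁ = 88.66 mol.
Conversion of A: 2ξ₁ + 2ξ₂ = 0.342 × 715 = 244.5 → ξ₂ = 33.61 mol.
Outlet amounts (n = n₀ + Σ ν·ξ):
  A: 715 − 2(88.66) − 2(33.61) = 470.5
  B: 2510 − 3(88.66) − 1(33.61) = 2210
  G: 0 + 1(88.66) = 88.66
  D: 0 + 1(33.61) = 33.61
Total out = 2803 mol; y_D = 33.61 / 2803 = 0.01199.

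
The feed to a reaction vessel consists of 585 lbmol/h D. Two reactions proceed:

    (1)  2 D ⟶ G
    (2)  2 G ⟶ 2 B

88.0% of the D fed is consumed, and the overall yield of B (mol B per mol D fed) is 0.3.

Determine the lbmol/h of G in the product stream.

81.9 lbmol/h

Conversion of D: D consumed = 2ξ₁ = 0.88 × 585 → ξ₁ = 257.4 lbmol/h.
Yield of B: 2ξ₂ / 585 = 0.3 → ξ₂ = 87.75 lbmol/h.
Outlet amounts (n = n₀ + Σ ν·ξ):
  D: 585 − 2(257.4) = 70.2
  G: 0 + 1(257.4) − 2(87.75) = 81.9
  B: 0 + 2(87.75) = 175.5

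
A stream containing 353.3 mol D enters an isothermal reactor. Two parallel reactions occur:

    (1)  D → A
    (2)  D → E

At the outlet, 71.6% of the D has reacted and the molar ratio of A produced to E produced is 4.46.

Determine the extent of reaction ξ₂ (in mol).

ξ₂ = 46.3 mol

Conversion of D: D consumed = 0.716 × 353.3 = 253 mol = 1ξ₁ + 1ξ₂.
Selectivity: 1ξ₁ / (1ξ₂) = 4.46 → ξ₁ = 4.46 ξ₂.
Substitute: (1·4.46 + 1) ξ₂ = 253 → ξ₂ = 46.33 mol, ξ₁ = 206.6 mol.
Outlet amounts (n = n₀ + Σ ν·ξ):
  D: 353.3 − 1(206.6) − 1(46.33) = 100.3
  A: 0 + 1(206.6) = 206.6
  E: 0 + 1(46.33) = 46.33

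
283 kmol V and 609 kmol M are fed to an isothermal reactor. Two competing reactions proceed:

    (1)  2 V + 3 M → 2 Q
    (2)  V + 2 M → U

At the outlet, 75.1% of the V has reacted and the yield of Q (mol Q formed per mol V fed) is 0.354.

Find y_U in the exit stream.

Yield of Q: 2ξ₁ / 283 = 0.354 → ξ₁ = 50.09 kmol.
Conversion of V: 2ξ₁ + 1ξ₂ = 0.751 × 283 = 212.5 → ξ₂ = 112.4 kmol.
Outlet amounts (n = n₀ + Σ ν·ξ):
  V: 283 − 2(50.09) − 1(112.4) = 70.47
  M: 609 − 3(50.09) − 2(112.4) = 234
  Q: 0 + 2(50.09) = 100.2
  U: 0 + 1(112.4) = 112.4
Total out = 517 kmol; y_U = 112.4 / 517 = 0.2173.

0.217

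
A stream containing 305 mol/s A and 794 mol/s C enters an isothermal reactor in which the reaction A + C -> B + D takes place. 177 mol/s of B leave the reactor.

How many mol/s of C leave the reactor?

617 mol/s

For B: n = n₀ + 1ξ → 177 = 0 + 1ξ, giving ξ = 177 mol/s.
Outlet amounts (n = n₀ + ν ξ):
  A: 305 − 1(177) = 128
  C: 794 − 1(177) = 617
  B: 0 + 1(177) = 177
  D: 0 + 1(177) = 177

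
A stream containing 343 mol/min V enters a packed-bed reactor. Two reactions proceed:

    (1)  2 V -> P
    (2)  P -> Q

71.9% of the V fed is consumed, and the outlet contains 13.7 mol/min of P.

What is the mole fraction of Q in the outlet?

0.499

Conversion of V: V consumed = 2ξ₁ = 0.719 × 343 → ξ₁ = 123.3 mol/min.
P balance: n_P = 0 + 1ξ₁ − 1ξ₂ = 13.7 → ξ₂ = (1·123.3 − 13.7)/1 = 109.6 mol/min.
Outlet amounts (n = n₀ + Σ ν·ξ):
  V: 343 − 2(123.3) = 96.38
  P: 0 + 1(123.3) − 1(109.6) = 13.7
  Q: 0 + 1(109.6) = 109.6
Total out = 219.7 mol/min; y_Q = 109.6 / 219.7 = 0.4989.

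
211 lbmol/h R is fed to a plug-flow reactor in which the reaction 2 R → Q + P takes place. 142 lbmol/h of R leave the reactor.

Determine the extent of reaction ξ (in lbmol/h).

ξ = 34.5 lbmol/h

For R: n = n₀ − 2ξ → 142 = 211 − 2ξ, giving ξ = 34.5 lbmol/h.
Outlet amounts (n = n₀ + ν ξ):
  R: 211 − 2(34.5) = 142
  Q: 0 + 1(34.5) = 34.5
  P: 0 + 1(34.5) = 34.5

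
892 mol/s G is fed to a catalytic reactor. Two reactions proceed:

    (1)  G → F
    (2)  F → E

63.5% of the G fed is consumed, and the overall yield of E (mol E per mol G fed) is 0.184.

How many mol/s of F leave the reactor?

402 mol/s

Conversion of G: G consumed = 1ξ₁ = 0.635 × 892 → ξ₁ = 566.4 mol/s.
Yield of E: 1ξ₂ / 892 = 0.184 → ξ₂ = 164.1 mol/s.
Outlet amounts (n = n₀ + Σ ν·ξ):
  G: 892 − 1(566.4) = 325.6
  F: 0 + 1(566.4) − 1(164.1) = 402.3
  E: 0 + 1(164.1) = 164.1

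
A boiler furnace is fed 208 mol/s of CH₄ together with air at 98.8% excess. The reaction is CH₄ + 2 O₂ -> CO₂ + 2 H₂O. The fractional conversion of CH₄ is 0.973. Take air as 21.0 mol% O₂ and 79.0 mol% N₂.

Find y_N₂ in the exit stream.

Stoichiometric O₂ = 2 × 208 = 416 mol/s; O₂ fed = 416 × 1.988 = 827 mol/s.
N₂ fed = 827 × 79/21 = 3111 mol/s.
Fuel reacted = 0.973 × 208 → ξ = 202.4 mol/s.
Outlet (n = n₀ + ν ξ):
  CH₄: 208 − 1(202.4) = 5.616
  O₂: 827 − 2(202.4) = 422.2
  N₂: 3111 (inert)
  CO₂: 0 + 1(202.4) = 202.4
  H₂O: 0 + 2(202.4) = 404.8
Total out = 4146 mol/s; y_N₂ = 3111 / 4146 = 0.7504.

0.75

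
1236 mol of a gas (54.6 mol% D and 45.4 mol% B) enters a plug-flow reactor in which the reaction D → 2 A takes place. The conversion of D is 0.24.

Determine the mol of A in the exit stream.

D reacted = 0.24 × 674.9 = 162 mol; ν_D = −1, so ξ = 162/1 = 162 mol.
Outlet amounts (n = n₀ + ν ξ):
  D: 674.9 − 1(162) = 512.9
  A: 0 + 2(162) = 323.9
  B: 561.1 (inert)

324 mol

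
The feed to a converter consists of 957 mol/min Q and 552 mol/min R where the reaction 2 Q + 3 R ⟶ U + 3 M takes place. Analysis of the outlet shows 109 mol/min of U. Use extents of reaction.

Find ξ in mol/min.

ξ = 109 mol/min

For U: n = n₀ + 1ξ → 109 = 0 + 1ξ, giving ξ = 109 mol/min.
Outlet amounts (n = n₀ + ν ξ):
  Q: 957 − 2(109) = 739
  R: 552 − 3(109) = 225
  U: 0 + 1(109) = 109
  M: 0 + 3(109) = 327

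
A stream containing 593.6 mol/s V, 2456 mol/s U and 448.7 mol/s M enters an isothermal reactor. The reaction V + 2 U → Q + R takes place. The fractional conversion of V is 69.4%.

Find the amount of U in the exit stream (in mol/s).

1630 mol/s

V reacted = 0.694 × 593.6 = 412 mol/s; ν_V = −1, so ξ = 412/1 = 412 mol/s.
Outlet amounts (n = n₀ + ν ξ):
  V: 593.6 − 1(412) = 181.6
  U: 2456 − 2(412) = 1632
  Q: 0 + 1(412) = 412
  R: 0 + 1(412) = 412
  M: 448.7 (inert)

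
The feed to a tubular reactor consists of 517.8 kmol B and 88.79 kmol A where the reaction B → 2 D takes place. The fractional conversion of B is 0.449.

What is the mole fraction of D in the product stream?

0.554

B reacted = 0.449 × 517.8 = 232.5 kmol; ν_B = −1, so ξ = 232.5/1 = 232.5 kmol.
Outlet amounts (n = n₀ + ν ξ):
  B: 517.8 − 1(232.5) = 285.3
  D: 0 + 2(232.5) = 465
  A: 88.79 (inert)
Total out = 839.1 kmol; y_D = 465 / 839.1 = 0.5542.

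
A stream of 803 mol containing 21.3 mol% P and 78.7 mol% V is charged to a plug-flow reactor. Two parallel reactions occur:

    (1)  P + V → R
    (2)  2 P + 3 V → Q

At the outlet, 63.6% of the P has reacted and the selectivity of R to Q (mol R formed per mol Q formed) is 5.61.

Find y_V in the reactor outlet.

0.765

Conversion of P: P consumed = 0.636 × 171 = 108.8 mol = 1ξ₁ + 2ξ₂.
Selectivity: 1ξ₁ / (1ξ₂) = 5.61 → ξ₁ = 5.61 ξ₂.
Substitute: (1·5.61 + 2) ξ₂ = 108.8 → ξ₂ = 14.29 mol, ξ₁ = 80.19 mol.
Outlet amounts (n = n₀ + Σ ν·ξ):
  P: 171 − 1(80.19) − 2(14.29) = 62.26
  V: 632 − 1(80.19) − 3(14.29) = 508.9
  R: 0 + 1(80.19) = 80.19
  Q: 0 + 1(14.29) = 14.29
Total out = 665.6 mol; y_V = 508.9 / 665.6 = 0.7645.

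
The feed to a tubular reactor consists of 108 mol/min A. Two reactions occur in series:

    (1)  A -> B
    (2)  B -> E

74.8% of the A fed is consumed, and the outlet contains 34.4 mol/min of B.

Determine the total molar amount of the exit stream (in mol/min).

108 mol/min

Conversion of A: A consumed = 1ξ₁ = 0.748 × 108 → ξ₁ = 80.78 mol/min.
B balance: n_B = 0 + 1ξ₁ − 1ξ₂ = 34.4 → ξ₂ = (1·80.78 − 34.4)/1 = 46.38 mol/min.
Outlet amounts (n = n₀ + Σ ν·ξ):
  A: 108 − 1(80.78) = 27.22
  B: 0 + 1(80.78) − 1(46.38) = 34.4
  E: 0 + 1(46.38) = 46.38
Total out = 27.22 + 34.4 + 46.38 = 108 mol/min.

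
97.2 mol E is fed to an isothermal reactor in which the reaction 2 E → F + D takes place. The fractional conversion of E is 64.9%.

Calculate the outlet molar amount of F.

E reacted = 0.649 × 97.2 = 63.08 mol; ν_E = −2, so ξ = 63.08/2 = 31.54 mol.
Outlet amounts (n = n₀ + ν ξ):
  E: 97.2 − 2(31.54) = 34.12
  F: 0 + 1(31.54) = 31.54
  D: 0 + 1(31.54) = 31.54

31.5 mol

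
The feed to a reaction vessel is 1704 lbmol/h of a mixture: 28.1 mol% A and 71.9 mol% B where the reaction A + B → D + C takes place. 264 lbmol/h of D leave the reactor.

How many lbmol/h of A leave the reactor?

215 lbmol/h

For D: n = n₀ + 1ξ → 264 = 0 + 1ξ, giving ξ = 264 lbmol/h.
Outlet amounts (n = n₀ + ν ξ):
  A: 478.8 − 1(264) = 214.8
  B: 1225 − 1(264) = 961.2
  D: 0 + 1(264) = 264
  C: 0 + 1(264) = 264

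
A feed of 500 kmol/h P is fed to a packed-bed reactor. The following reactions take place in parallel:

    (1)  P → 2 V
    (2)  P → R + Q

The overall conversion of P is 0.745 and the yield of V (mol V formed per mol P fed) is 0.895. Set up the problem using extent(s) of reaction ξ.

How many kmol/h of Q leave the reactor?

Yield of V: 2ξ₁ / 500 = 0.895 → ξ₁ = 223.8 kmol/h.
Conversion of P: 1ξ₁ + 1ξ₂ = 0.745 × 500 = 372.5 → ξ₂ = 148.8 kmol/h.
Outlet amounts (n = n₀ + Σ ν·ξ):
  P: 500 − 1(223.8) − 1(148.8) = 127.5
  V: 0 + 2(223.8) = 447.5
  R: 0 + 1(148.8) = 148.8
  Q: 0 + 1(148.8) = 148.8

149 kmol/h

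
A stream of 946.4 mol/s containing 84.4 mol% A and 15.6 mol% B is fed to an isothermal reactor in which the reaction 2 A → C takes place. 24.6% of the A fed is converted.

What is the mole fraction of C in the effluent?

A reacted = 0.246 × 798.8 = 196.5 mol/s; ν_A = −2, so ξ = 196.5/2 = 98.25 mol/s.
Outlet amounts (n = n₀ + ν ξ):
  A: 798.8 − 2(98.25) = 602.3
  C: 0 + 1(98.25) = 98.25
  B: 147.6 (inert)
Total out = 848.2 mol/s; y_C = 98.25 / 848.2 = 0.1158.

0.116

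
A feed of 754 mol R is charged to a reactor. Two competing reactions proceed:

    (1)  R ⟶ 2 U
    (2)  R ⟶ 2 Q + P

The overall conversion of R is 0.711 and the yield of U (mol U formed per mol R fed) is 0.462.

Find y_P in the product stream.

Yield of U: 2ξ₁ / 754 = 0.462 → ξ₁ = 174.2 mol.
Conversion of R: 1ξ₁ + 1ξ₂ = 0.711 × 754 = 536.1 → ξ₂ = 361.9 mol.
Outlet amounts (n = n₀ + Σ ν·ξ):
  R: 754 − 1(174.2) − 1(361.9) = 217.9
  U: 0 + 2(174.2) = 348.3
  Q: 0 + 2(361.9) = 723.8
  P: 0 + 1(361.9) = 361.9
Total out = 1652 mol; y_P = 361.9 / 1652 = 0.2191.

0.219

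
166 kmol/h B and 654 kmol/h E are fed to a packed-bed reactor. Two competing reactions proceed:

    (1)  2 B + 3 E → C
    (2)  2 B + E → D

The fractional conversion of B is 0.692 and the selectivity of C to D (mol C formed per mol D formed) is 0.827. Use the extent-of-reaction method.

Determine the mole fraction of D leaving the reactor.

0.0481

Conversion of B: B consumed = 0.692 × 166 = 114.9 kmol/h = 2ξ₁ + 2ξ₂.
Selectivity: 1ξ₁ / (1ξ₂) = 0.827 → ξ₁ = 0.827 ξ₂.
Substitute: (2·0.827 + 2) ξ₂ = 114.9 → ξ₂ = 31.44 kmol/h, ξ₁ = 26 kmol/h.
Outlet amounts (n = n₀ + Σ ν·ξ):
  B: 166 − 2(26) − 2(31.44) = 51.13
  E: 654 − 3(26) − 1(31.44) = 544.6
  C: 0 + 1(26) = 26
  D: 0 + 1(31.44) = 31.44
Total out = 653.1 kmol/h; y_D = 31.44 / 653.1 = 0.04813.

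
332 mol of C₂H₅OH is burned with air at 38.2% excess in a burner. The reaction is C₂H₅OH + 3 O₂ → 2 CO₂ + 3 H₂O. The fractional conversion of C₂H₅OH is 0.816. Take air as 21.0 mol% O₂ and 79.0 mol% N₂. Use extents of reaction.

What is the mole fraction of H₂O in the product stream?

Stoichiometric O₂ = 3 × 332 = 996 mol; O₂ fed = 996 × 1.382 = 1376 mol.
N₂ fed = 1376 × 79/21 = 5178 mol.
Fuel reacted = 0.816 × 332 → ξ = 270.9 mol.
Outlet (n = n₀ + ν ξ):
  C₂H₅OH: 332 − 1(270.9) = 61.09
  O₂: 1376 − 3(270.9) = 563.7
  N₂: 5178 (inert)
  CO₂: 0 + 2(270.9) = 541.8
  H₂O: 0 + 3(270.9) = 812.7
Total out = 7158 mol; y_H₂O = 812.7 / 7158 = 0.1135.

0.114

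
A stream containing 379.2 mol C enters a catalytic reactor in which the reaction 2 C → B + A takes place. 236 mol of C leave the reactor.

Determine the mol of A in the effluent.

For C: n = n₀ − 2ξ → 236 = 379.2 − 2ξ, giving ξ = 71.6 mol.
Outlet amounts (n = n₀ + ν ξ):
  C: 379.2 − 2(71.6) = 236
  B: 0 + 1(71.6) = 71.6
  A: 0 + 1(71.6) = 71.6

71.6 mol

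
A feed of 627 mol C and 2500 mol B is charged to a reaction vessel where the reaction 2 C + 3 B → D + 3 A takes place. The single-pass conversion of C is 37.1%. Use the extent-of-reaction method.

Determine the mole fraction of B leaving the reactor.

C reacted = 0.371 × 627 = 232.6 mol; ν_C = −2, so ξ = 232.6/2 = 116.3 mol.
Outlet amounts (n = n₀ + ν ξ):
  C: 627 − 2(116.3) = 394.4
  B: 2500 − 3(116.3) = 2151
  D: 0 + 1(116.3) = 116.3
  A: 0 + 3(116.3) = 348.9
Total out = 3011 mol; y_B = 2151 / 3011 = 0.7145.

0.714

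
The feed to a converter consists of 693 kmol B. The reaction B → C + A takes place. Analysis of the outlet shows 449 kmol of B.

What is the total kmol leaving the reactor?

For B: n = n₀ − 1ξ → 449 = 693 − 1ξ, giving ξ = 244 kmol.
Outlet amounts (n = n₀ + ν ξ):
  B: 693 − 1(244) = 449
  C: 0 + 1(244) = 244
  A: 0 + 1(244) = 244
Total out = 449 + 244 + 244 = 937 kmol.

937 kmol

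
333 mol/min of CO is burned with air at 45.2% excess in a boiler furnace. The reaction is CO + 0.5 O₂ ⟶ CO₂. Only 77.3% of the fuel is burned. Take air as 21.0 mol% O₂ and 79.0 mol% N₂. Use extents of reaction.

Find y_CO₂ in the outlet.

0.19

Stoichiometric O₂ = 0.5 × 333 = 166.5 mol/min; O₂ fed = 166.5 × 1.452 = 241.8 mol/min.
N₂ fed = 241.8 × 79/21 = 909.5 mol/min.
Fuel reacted = 0.773 × 333 → ξ = 257.4 mol/min.
Outlet (n = n₀ + ν ξ):
  CO: 333 − 1(257.4) = 75.59
  O₂: 241.8 − 0.5(257.4) = 113.1
  N₂: 909.5 (inert)
  CO₂: 0 + 1(257.4) = 257.4
Total out = 1356 mol/min; y_CO₂ = 257.4 / 1356 = 0.1899.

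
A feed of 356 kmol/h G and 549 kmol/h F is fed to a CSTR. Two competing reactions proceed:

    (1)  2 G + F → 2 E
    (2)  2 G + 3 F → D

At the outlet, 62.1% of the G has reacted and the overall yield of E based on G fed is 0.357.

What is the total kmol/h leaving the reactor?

653 kmol/h

Yield of E: 2ξ₁ / 356 = 0.357 → ξ₁ = 63.55 kmol/h.
Conversion of G: 2ξ₁ + 2ξ₂ = 0.621 × 356 = 221.1 → ξ₂ = 46.99 kmol/h.
Outlet amounts (n = n₀ + Σ ν·ξ):
  G: 356 − 2(63.55) − 2(46.99) = 134.9
  F: 549 − 1(63.55) − 3(46.99) = 344.5
  E: 0 + 2(63.55) = 127.1
  D: 0 + 1(46.99) = 46.99
Total out = 134.9 + 344.5 + 127.1 + 46.99 = 653.5 kmol/h.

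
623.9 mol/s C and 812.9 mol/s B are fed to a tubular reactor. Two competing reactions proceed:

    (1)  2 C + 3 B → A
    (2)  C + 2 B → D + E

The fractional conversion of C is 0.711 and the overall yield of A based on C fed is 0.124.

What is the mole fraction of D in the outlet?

Yield of A: 1ξ₁ / 623.9 = 0.124 → ξ₁ = 77.36 mol/s.
Conversion of C: 2ξ₁ + 1ξ₂ = 0.711 × 623.9 = 443.6 → ξ₂ = 288.9 mol/s.
Outlet amounts (n = n₀ + Σ ν·ξ):
  C: 623.9 − 2(77.36) − 1(288.9) = 180.3
  B: 812.9 − 3(77.36) − 2(288.9) = 3.078
  A: 0 + 1(77.36) = 77.36
  D: 0 + 1(288.9) = 288.9
  E: 0 + 1(288.9) = 288.9
Total out = 838.5 mol/s; y_D = 288.9 / 838.5 = 0.3445.

0.345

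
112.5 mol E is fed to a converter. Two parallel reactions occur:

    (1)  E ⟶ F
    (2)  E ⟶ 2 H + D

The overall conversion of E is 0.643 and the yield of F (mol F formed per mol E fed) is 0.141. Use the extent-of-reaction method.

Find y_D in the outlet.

0.25

Yield of F: 1ξ₁ / 112.5 = 0.141 → ξ₁ = 15.86 mol.
Conversion of E: 1ξ₁ + 1ξ₂ = 0.643 × 112.5 = 72.34 → ξ₂ = 56.48 mol.
Outlet amounts (n = n₀ + Σ ν·ξ):
  E: 112.5 − 1(15.86) − 1(56.48) = 40.16
  F: 0 + 1(15.86) = 15.86
  H: 0 + 2(56.48) = 113
  D: 0 + 1(56.48) = 56.48
Total out = 225.5 mol; y_D = 56.48 / 225.5 = 0.2505.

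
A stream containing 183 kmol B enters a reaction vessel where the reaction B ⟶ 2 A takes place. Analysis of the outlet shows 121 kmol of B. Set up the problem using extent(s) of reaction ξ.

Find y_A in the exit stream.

For B: n = n₀ − 1ξ → 121 = 183 − 1ξ, giving ξ = 62 kmol.
Outlet amounts (n = n₀ + ν ξ):
  B: 183 − 1(62) = 121
  A: 0 + 2(62) = 124
Total out = 245 kmol; y_A = 124 / 245 = 0.5061.

0.506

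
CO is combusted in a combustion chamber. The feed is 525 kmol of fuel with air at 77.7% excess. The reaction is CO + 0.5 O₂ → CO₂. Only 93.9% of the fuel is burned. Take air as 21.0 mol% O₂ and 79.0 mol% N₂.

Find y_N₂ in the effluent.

Stoichiometric O₂ = 0.5 × 525 = 262.5 kmol; O₂ fed = 262.5 × 1.777 = 466.5 kmol.
N₂ fed = 466.5 × 79/21 = 1755 kmol.
Fuel reacted = 0.939 × 525 → ξ = 493 kmol.
Outlet (n = n₀ + ν ξ):
  CO: 525 − 1(493) = 32.03
  O₂: 466.5 − 0.5(493) = 220
  N₂: 1755 (inert)
  CO₂: 0 + 1(493) = 493
Total out = 2500 kmol; y_N₂ = 1755 / 2500 = 0.702.

0.702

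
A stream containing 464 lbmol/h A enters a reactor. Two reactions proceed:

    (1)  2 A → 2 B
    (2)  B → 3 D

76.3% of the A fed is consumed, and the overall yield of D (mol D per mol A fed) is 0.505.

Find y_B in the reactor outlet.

0.445

Conversion of A: A consumed = 2ξ₁ = 0.763 × 464 → ξ₁ = 177 lbmol/h.
Yield of D: 3ξ₂ / 464 = 0.505 → ξ₂ = 78.11 lbmol/h.
Outlet amounts (n = n₀ + Σ ν·ξ):
  A: 464 − 2(177) = 110
  B: 0 + 2(177) − 1(78.11) = 275.9
  D: 0 + 3(78.11) = 234.3
Total out = 620.2 lbmol/h; y_B = 275.9 / 620.2 = 0.4449.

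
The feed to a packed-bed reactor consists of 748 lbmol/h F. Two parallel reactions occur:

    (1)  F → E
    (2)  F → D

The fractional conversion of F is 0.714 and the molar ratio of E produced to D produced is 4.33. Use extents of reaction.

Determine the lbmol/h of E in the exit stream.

434 lbmol/h

Conversion of F: F consumed = 0.714 × 748 = 534.1 lbmol/h = 1ξ₁ + 1ξ₂.
Selectivity: 1ξ₁ / (1ξ₂) = 4.33 → ξ₁ = 4.33 ξ₂.
Substitute: (1·4.33 + 1) ξ₂ = 534.1 → ξ₂ = 100.2 lbmol/h, ξ₁ = 433.9 lbmol/h.
Outlet amounts (n = n₀ + Σ ν·ξ):
  F: 748 − 1(433.9) − 1(100.2) = 213.9
  E: 0 + 1(433.9) = 433.9
  D: 0 + 1(100.2) = 100.2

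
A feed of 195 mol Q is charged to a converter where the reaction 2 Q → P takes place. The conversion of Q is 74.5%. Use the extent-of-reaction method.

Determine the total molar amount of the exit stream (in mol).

122 mol

Q reacted = 0.745 × 195 = 145.3 mol; ν_Q = −2, so ξ = 145.3/2 = 72.64 mol.
Outlet amounts (n = n₀ + ν ξ):
  Q: 195 − 2(72.64) = 49.72
  P: 0 + 1(72.64) = 72.64
Total out = 49.72 + 72.64 = 122.4 mol.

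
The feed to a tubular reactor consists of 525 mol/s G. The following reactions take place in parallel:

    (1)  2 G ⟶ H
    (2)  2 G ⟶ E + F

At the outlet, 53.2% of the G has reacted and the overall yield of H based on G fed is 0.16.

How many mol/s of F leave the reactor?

Yield of H: 1ξ₁ / 525 = 0.16 → ξ₁ = 84 mol/s.
Conversion of G: 2ξ₁ + 2ξ₂ = 0.532 × 525 = 279.3 → ξ₂ = 55.65 mol/s.
Outlet amounts (n = n₀ + Σ ν·ξ):
  G: 525 − 2(84) − 2(55.65) = 245.7
  H: 0 + 1(84) = 84
  E: 0 + 1(55.65) = 55.65
  F: 0 + 1(55.65) = 55.65

55.7 mol/s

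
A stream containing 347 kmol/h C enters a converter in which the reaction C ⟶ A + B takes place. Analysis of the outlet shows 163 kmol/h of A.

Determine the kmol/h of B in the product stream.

163 kmol/h

For A: n = n₀ + 1ξ → 163 = 0 + 1ξ, giving ξ = 163 kmol/h.
Outlet amounts (n = n₀ + ν ξ):
  C: 347 − 1(163) = 184
  A: 0 + 1(163) = 163
  B: 0 + 1(163) = 163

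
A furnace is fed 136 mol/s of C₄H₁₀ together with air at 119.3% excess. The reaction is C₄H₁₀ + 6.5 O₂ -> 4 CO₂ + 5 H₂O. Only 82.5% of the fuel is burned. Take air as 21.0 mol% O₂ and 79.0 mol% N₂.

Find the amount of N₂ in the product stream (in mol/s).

7290 mol/s

Stoichiometric O₂ = 6.5 × 136 = 884 mol/s; O₂ fed = 884 × 2.193 = 1939 mol/s.
N₂ fed = 1939 × 79/21 = 7293 mol/s.
Fuel reacted = 0.825 × 136 → ξ = 112.2 mol/s.
Outlet (n = n₀ + ν ξ):
  C₄H₁₀: 136 − 1(112.2) = 23.8
  O₂: 1939 − 6.5(112.2) = 1209
  N₂: 7293 (inert)
  CO₂: 0 + 4(112.2) = 448.8
  H₂O: 0 + 5(112.2) = 561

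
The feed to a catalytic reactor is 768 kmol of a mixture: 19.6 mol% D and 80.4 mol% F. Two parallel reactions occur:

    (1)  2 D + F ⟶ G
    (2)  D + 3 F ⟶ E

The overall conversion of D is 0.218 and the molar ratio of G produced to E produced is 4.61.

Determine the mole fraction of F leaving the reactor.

Conversion of D: D consumed = 0.218 × 150.5 = 32.82 kmol = 2ξ₁ + 1ξ₂.
Selectivity: 1ξ₁ / (1ξ₂) = 4.61 → ξ₁ = 4.61 ξ₂.
Substitute: (2·4.61 + 1) ξ₂ = 32.82 → ξ₂ = 3.211 kmol, ξ₁ = 14.8 kmol.
Outlet amounts (n = n₀ + Σ ν·ξ):
  D: 150.5 − 2(14.8) − 1(3.211) = 117.7
  F: 617.5 − 1(14.8) − 3(3.211) = 593
  G: 0 + 1(14.8) = 14.8
  E: 0 + 1(3.211) = 3.211
Total out = 728.8 kmol; y_F = 593 / 728.8 = 0.8138.

0.814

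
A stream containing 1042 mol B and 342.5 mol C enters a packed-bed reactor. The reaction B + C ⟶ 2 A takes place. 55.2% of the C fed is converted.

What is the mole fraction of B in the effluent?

0.616

C reacted = 0.552 × 342.5 = 189.1 mol; ν_C = −1, so ξ = 189.1/1 = 189.1 mol.
Outlet amounts (n = n₀ + ν ξ):
  B: 1042 − 1(189.1) = 852.9
  C: 342.5 − 1(189.1) = 153.4
  A: 0 + 2(189.1) = 378.1
Total out = 1384 mol; y_B = 852.9 / 1384 = 0.6161.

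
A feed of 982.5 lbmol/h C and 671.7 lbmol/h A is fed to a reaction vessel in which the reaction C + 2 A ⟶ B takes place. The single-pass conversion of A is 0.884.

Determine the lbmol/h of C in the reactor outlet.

686 lbmol/h

A reacted = 0.884 × 671.7 = 593.8 lbmol/h; ν_A = −2, so ξ = 593.8/2 = 296.9 lbmol/h.
Outlet amounts (n = n₀ + ν ξ):
  C: 982.5 − 1(296.9) = 685.6
  A: 671.7 − 2(296.9) = 77.92
  B: 0 + 1(296.9) = 296.9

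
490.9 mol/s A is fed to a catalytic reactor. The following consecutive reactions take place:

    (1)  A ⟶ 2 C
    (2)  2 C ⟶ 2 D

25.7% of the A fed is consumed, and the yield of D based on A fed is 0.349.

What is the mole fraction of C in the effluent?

0.131

Conversion of A: A consumed = 1ξ₁ = 0.257 × 490.9 → ξ₁ = 126.2 mol/s.
Yield of D: 2ξ₂ / 490.9 = 0.349 → ξ₂ = 85.66 mol/s.
Outlet amounts (n = n₀ + Σ ν·ξ):
  A: 490.9 − 1(126.2) = 364.7
  C: 0 + 2(126.2) − 2(85.66) = 81
  D: 0 + 2(85.66) = 171.3
Total out = 617.1 mol/s; y_C = 81 / 617.1 = 0.1313.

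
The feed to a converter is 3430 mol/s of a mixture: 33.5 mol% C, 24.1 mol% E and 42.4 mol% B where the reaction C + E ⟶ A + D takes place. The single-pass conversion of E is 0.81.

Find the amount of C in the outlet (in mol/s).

479 mol/s

E reacted = 0.81 × 826.6 = 669.6 mol/s; ν_E = −1, so ξ = 669.6/1 = 669.6 mol/s.
Outlet amounts (n = n₀ + ν ξ):
  C: 1149 − 1(669.6) = 479.5
  E: 826.6 − 1(669.6) = 157.1
  A: 0 + 1(669.6) = 669.6
  D: 0 + 1(669.6) = 669.6
  B: 1454 (inert)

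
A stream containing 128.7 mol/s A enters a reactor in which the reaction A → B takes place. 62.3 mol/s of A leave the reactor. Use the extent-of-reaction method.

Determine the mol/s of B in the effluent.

For A: n = n₀ − 1ξ → 62.3 = 128.7 − 1ξ, giving ξ = 66.4 mol/s.
Outlet amounts (n = n₀ + ν ξ):
  A: 128.7 − 1(66.4) = 62.3
  B: 0 + 1(66.4) = 66.4

66.4 mol/s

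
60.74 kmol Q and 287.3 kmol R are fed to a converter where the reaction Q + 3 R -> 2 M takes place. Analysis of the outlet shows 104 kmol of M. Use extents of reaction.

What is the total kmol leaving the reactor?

For M: n = n₀ + 2ξ → 104 = 0 + 2ξ, giving ξ = 52 kmol.
Outlet amounts (n = n₀ + ν ξ):
  Q: 60.74 − 1(52) = 8.74
  R: 287.3 − 3(52) = 131.3
  M: 0 + 2(52) = 104
Total out = 8.74 + 131.3 + 104 = 244 kmol.

244 kmol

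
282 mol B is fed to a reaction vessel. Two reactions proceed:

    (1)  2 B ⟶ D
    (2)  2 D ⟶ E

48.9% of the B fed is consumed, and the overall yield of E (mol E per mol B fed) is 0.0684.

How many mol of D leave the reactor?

Conversion of B: B consumed = 2ξ₁ = 0.489 × 282 → ξ₁ = 68.95 mol.
Yield of E: 1ξ₂ / 282 = 0.0684 → ξ₂ = 19.29 mol.
Outlet amounts (n = n₀ + Σ ν·ξ):
  B: 282 − 2(68.95) = 144.1
  D: 0 + 1(68.95) − 2(19.29) = 30.37
  E: 0 + 1(19.29) = 19.29

30.4 mol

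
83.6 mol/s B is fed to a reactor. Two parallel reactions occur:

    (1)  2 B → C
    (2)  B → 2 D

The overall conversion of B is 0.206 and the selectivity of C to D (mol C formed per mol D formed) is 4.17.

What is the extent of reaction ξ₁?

Conversion of B: B consumed = 0.206 × 83.6 = 17.22 mol/s = 2ξ₁ + 1ξ₂.
Selectivity: 1ξ₁ / (2ξ₂) = 4.17 → ξ₁ = 8.34 ξ₂.
Substitute: (2·8.34 + 1) ξ₂ = 17.22 → ξ₂ = 0.9741 mol/s, ξ₁ = 8.124 mol/s.
Outlet amounts (n = n₀ + Σ ν·ξ):
  B: 83.6 − 2(8.124) − 1(0.9741) = 66.38
  C: 0 + 1(8.124) = 8.124
  D: 0 + 2(0.9741) = 1.948

ξ₁ = 8.12 mol/s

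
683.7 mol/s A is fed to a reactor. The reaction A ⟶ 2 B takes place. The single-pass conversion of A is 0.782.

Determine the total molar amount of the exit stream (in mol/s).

1220 mol/s

A reacted = 0.782 × 683.7 = 534.7 mol/s; ν_A = −1, so ξ = 534.7/1 = 534.7 mol/s.
Outlet amounts (n = n₀ + ν ξ):
  A: 683.7 − 1(534.7) = 149
  B: 0 + 2(534.7) = 1069
Total out = 149 + 1069 = 1218 mol/s.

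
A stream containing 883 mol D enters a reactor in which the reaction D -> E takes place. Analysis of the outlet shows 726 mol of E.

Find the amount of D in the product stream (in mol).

For E: n = n₀ + 1ξ → 726 = 0 + 1ξ, giving ξ = 726 mol.
Outlet amounts (n = n₀ + ν ξ):
  D: 883 − 1(726) = 157
  E: 0 + 1(726) = 726

157 mol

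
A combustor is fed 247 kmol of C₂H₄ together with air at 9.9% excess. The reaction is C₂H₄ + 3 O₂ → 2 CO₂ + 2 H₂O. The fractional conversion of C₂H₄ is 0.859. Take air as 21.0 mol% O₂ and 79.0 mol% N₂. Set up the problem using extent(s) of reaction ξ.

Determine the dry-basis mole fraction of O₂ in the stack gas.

Stoichiometric O₂ = 3 × 247 = 741 kmol; O₂ fed = 741 × 1.099 = 814.4 kmol.
N₂ fed = 814.4 × 79/21 = 3064 kmol.
Fuel reacted = 0.859 × 247 → ξ = 212.2 kmol.
Outlet (n = n₀ + ν ξ):
  C₂H₄: 247 − 1(212.2) = 34.83
  O₂: 814.4 − 3(212.2) = 177.8
  N₂: 3064 (inert)
  CO₂: 0 + 2(212.2) = 424.3
  H₂O: 0 + 2(212.2) = 424.3
Dry total = 3701 kmol; y_O₂ (dry) = 177.8 / 3701 = 0.04806.

0.0481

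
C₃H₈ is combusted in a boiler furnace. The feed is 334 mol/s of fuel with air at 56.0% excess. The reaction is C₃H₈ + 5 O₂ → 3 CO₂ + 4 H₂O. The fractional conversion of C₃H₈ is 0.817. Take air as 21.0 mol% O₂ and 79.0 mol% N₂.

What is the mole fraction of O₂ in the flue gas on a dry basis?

Stoichiometric O₂ = 5 × 334 = 1670 mol/s; O₂ fed = 1670 × 1.560 = 2605 mol/s.
N₂ fed = 2605 × 79/21 = 9801 mol/s.
Fuel reacted = 0.817 × 334 → ξ = 272.9 mol/s.
Outlet (n = n₀ + ν ξ):
  C₃H₈: 334 − 1(272.9) = 61.12
  O₂: 2605 − 5(272.9) = 1241
  N₂: 9801 (inert)
  CO₂: 0 + 3(272.9) = 818.6
  H₂O: 0 + 4(272.9) = 1092
Dry total = 11920 mol/s; y_O₂ (dry) = 1241 / 11920 = 0.1041.

0.104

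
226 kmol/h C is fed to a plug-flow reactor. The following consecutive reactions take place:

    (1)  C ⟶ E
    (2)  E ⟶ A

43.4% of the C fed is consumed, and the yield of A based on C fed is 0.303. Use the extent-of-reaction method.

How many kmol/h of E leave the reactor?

29.6 kmol/h

Conversion of C: C consumed = 1ξ₁ = 0.434 × 226 → ξ₁ = 98.08 kmol/h.
Yield of A: 1ξ₂ / 226 = 0.303 → ξ₂ = 68.48 kmol/h.
Outlet amounts (n = n₀ + Σ ν·ξ):
  C: 226 − 1(98.08) = 127.9
  E: 0 + 1(98.08) − 1(68.48) = 29.61
  A: 0 + 1(68.48) = 68.48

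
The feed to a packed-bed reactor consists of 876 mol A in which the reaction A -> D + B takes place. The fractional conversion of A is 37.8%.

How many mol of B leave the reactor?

331 mol

A reacted = 0.378 × 876 = 331.1 mol; ν_A = −1, so ξ = 331.1/1 = 331.1 mol.
Outlet amounts (n = n₀ + ν ξ):
  A: 876 − 1(331.1) = 544.9
  D: 0 + 1(331.1) = 331.1
  B: 0 + 1(331.1) = 331.1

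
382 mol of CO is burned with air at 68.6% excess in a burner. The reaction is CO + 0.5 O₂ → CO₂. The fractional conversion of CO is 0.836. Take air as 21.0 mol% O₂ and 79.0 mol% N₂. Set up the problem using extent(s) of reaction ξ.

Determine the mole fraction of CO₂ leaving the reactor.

0.182

Stoichiometric O₂ = 0.5 × 382 = 191 mol; O₂ fed = 191 × 1.686 = 322 mol.
N₂ fed = 322 × 79/21 = 1211 mol.
Fuel reacted = 0.836 × 382 → ξ = 319.4 mol.
Outlet (n = n₀ + ν ξ):
  CO: 382 − 1(319.4) = 62.65
  O₂: 322 − 0.5(319.4) = 162.4
  N₂: 1211 (inert)
  CO₂: 0 + 1(319.4) = 319.4
Total out = 1756 mol; y_CO₂ = 319.4 / 1756 = 0.1819.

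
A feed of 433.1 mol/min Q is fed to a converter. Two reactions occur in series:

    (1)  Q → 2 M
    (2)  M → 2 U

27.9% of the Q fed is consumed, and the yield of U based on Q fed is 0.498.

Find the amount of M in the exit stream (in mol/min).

134 mol/min

Conversion of Q: Q consumed = 1ξ₁ = 0.279 × 433.1 → ξ₁ = 120.8 mol/min.
Yield of U: 2ξ₂ / 433.1 = 0.498 → ξ₂ = 107.8 mol/min.
Outlet amounts (n = n₀ + Σ ν·ξ):
  Q: 433.1 − 1(120.8) = 312.3
  M: 0 + 2(120.8) − 1(107.8) = 133.8
  U: 0 + 2(107.8) = 215.7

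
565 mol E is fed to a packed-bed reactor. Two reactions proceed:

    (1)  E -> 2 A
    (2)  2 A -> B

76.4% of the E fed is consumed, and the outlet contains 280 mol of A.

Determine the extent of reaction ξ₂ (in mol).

ξ₂ = 292 mol

Conversion of E: E consumed = 1ξ₁ = 0.764 × 565 → ξ₁ = 431.7 mol.
A balance: n_A = 0 + 2ξ₁ − 2ξ₂ = 280 → ξ₂ = (2·431.7 − 280)/2 = 291.7 mol.
Outlet amounts (n = n₀ + Σ ν·ξ):
  E: 565 − 1(431.7) = 133.3
  A: 0 + 2(431.7) − 2(291.7) = 280
  B: 0 + 1(291.7) = 291.7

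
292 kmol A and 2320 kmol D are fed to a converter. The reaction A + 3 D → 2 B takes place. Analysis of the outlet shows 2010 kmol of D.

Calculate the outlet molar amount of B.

For D: n = n₀ − 3ξ → 2010 = 2320 − 3ξ, giving ξ = 103.3 kmol.
Outlet amounts (n = n₀ + ν ξ):
  A: 292 − 1(103.3) = 188.7
  D: 2320 − 3(103.3) = 2010
  B: 0 + 2(103.3) = 206.7

207 kmol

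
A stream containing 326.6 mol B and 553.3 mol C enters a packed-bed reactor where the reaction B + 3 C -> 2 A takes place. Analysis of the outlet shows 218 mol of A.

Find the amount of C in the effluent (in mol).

For A: n = n₀ + 2ξ → 218 = 0 + 2ξ, giving ξ = 109 mol.
Outlet amounts (n = n₀ + ν ξ):
  B: 326.6 − 1(109) = 217.6
  C: 553.3 − 3(109) = 226.3
  A: 0 + 2(109) = 218

226 mol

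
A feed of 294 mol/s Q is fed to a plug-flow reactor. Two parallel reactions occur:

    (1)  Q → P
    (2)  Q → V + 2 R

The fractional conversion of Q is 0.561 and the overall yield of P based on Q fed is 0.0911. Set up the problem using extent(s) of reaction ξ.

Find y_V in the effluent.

Yield of P: 1ξ₁ / 294 = 0.0911 → ξ₁ = 26.78 mol/s.
Conversion of Q: 1ξ₁ + 1ξ₂ = 0.561 × 294 = 164.9 → ξ₂ = 138.2 mol/s.
Outlet amounts (n = n₀ + Σ ν·ξ):
  Q: 294 − 1(26.78) − 1(138.2) = 129.1
  P: 0 + 1(26.78) = 26.78
  V: 0 + 1(138.2) = 138.2
  R: 0 + 2(138.2) = 276.3
Total out = 570.3 mol/s; y_V = 138.2 / 570.3 = 0.2422.

0.242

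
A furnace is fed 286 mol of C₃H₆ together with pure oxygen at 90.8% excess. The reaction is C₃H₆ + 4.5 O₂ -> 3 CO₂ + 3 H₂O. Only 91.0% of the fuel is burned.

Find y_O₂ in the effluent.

Stoichiometric O₂ = 4.5 × 286 = 1287 mol; O₂ fed = 1287 × 1.908 = 2456 mol.
Fuel reacted = 0.91 × 286 → ξ = 260.3 mol.
Outlet (n = n₀ + ν ξ):
  C₃H₆: 286 − 1(260.3) = 25.74
  O₂: 2456 − 4.5(260.3) = 1284
  CO₂: 0 + 3(260.3) = 780.8
  H₂O: 0 + 3(260.3) = 780.8
Total out = 2872 mol; y_O₂ = 1284 / 2872 = 0.4473.

0.447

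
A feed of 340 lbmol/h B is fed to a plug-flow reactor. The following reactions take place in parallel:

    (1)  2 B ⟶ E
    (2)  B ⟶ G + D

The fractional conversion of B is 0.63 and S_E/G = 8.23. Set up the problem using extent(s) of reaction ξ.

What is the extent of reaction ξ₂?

ξ₂ = 12.3 lbmol/h

Conversion of B: B consumed = 0.63 × 340 = 214.2 lbmol/h = 2ξ₁ + 1ξ₂.
Selectivity: 1ξ₁ / (1ξ₂) = 8.23 → ξ₁ = 8.23 ξ₂.
Substitute: (2·8.23 + 1) ξ₂ = 214.2 → ξ₂ = 12.27 lbmol/h, ξ₁ = 101 lbmol/h.
Outlet amounts (n = n₀ + Σ ν·ξ):
  B: 340 − 2(101) − 1(12.27) = 125.8
  E: 0 + 1(101) = 101
  G: 0 + 1(12.27) = 12.27
  D: 0 + 1(12.27) = 12.27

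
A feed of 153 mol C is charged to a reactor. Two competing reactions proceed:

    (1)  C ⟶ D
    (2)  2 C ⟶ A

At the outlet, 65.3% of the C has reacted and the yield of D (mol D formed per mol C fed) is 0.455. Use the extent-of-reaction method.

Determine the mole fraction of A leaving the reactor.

0.11

Yield of D: 1ξ₁ / 153 = 0.455 → ξ₁ = 69.62 mol.
Conversion of C: 1ξ₁ + 2ξ₂ = 0.653 × 153 = 99.91 → ξ₂ = 15.15 mol.
Outlet amounts (n = n₀ + Σ ν·ξ):
  C: 153 − 1(69.62) − 2(15.15) = 53.09
  D: 0 + 1(69.62) = 69.62
  A: 0 + 1(15.15) = 15.15
Total out = 137.9 mol; y_A = 15.15 / 137.9 = 0.1099.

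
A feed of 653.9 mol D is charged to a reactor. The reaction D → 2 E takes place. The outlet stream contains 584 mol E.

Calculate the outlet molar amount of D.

362 mol

For E: n = n₀ + 2ξ → 584 = 0 + 2ξ, giving ξ = 292 mol.
Outlet amounts (n = n₀ + ν ξ):
  D: 653.9 − 1(292) = 361.9
  E: 0 + 2(292) = 584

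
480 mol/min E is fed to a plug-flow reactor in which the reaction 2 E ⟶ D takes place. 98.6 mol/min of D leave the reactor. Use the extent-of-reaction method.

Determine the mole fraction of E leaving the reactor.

For D: n = n₀ + 1ξ → 98.6 = 0 + 1ξ, giving ξ = 98.6 mol/min.
Outlet amounts (n = n₀ + ν ξ):
  E: 480 − 2(98.6) = 282.8
  D: 0 + 1(98.6) = 98.6
Total out = 381.4 mol/min; y_E = 282.8 / 381.4 = 0.7415.

0.741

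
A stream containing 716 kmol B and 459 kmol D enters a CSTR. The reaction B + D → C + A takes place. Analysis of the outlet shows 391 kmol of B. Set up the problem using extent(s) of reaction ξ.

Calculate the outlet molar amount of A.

For B: n = n₀ − 1ξ → 391 = 716 − 1ξ, giving ξ = 325 kmol.
Outlet amounts (n = n₀ + ν ξ):
  B: 716 − 1(325) = 391
  D: 459 − 1(325) = 134
  C: 0 + 1(325) = 325
  A: 0 + 1(325) = 325

325 kmol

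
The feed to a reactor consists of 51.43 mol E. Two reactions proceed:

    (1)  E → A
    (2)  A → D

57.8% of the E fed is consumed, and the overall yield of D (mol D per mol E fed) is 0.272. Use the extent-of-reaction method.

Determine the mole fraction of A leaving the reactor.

0.306

Conversion of E: E consumed = 1ξ₁ = 0.578 × 51.43 → ξ₁ = 29.73 mol.
Yield of D: 1ξ₂ / 51.43 = 0.272 → ξ₂ = 13.99 mol.
Outlet amounts (n = n₀ + Σ ν·ξ):
  E: 51.43 − 1(29.73) = 21.7
  A: 0 + 1(29.73) − 1(13.99) = 15.74
  D: 0 + 1(13.99) = 13.99
Total out = 51.43 mol; y_A = 15.74 / 51.43 = 0.306.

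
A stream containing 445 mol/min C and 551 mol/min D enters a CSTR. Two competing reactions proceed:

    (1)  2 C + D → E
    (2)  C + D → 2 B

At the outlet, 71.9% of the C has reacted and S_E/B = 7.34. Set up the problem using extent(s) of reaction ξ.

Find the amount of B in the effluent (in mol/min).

21.1 mol/min

Conversion of C: C consumed = 0.719 × 445 = 320 mol/min = 2ξ₁ + 1ξ₂.
Selectivity: 1ξ₁ / (2ξ₂) = 7.34 → ξ₁ = 14.68 ξ₂.
Substitute: (2·14.68 + 1) ξ₂ = 320 → ξ₂ = 10.54 mol/min, ξ₁ = 154.7 mol/min.
Outlet amounts (n = n₀ + Σ ν·ξ):
  C: 445 − 2(154.7) − 1(10.54) = 125
  D: 551 − 1(154.7) − 1(10.54) = 385.8
  E: 0 + 1(154.7) = 154.7
  B: 0 + 2(10.54) = 21.08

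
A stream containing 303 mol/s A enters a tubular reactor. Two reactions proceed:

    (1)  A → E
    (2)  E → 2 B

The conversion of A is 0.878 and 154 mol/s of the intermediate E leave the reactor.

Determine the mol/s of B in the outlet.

Conversion of A: A consumed = 1ξ₁ = 0.878 × 303 → ξ₁ = 266 mol/s.
E balance: n_E = 0 + 1ξ₁ − 1ξ₂ = 154 → ξ₂ = (1·266 − 154)/1 = 112 mol/s.
Outlet amounts (n = n₀ + Σ ν·ξ):
  A: 303 − 1(266) = 36.97
  E: 0 + 1(266) − 1(112) = 154
  B: 0 + 2(112) = 224.1

224 mol/s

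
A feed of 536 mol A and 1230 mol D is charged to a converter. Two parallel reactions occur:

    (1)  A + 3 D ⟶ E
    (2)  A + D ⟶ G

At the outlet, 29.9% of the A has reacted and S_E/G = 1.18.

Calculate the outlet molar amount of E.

Conversion of A: A consumed = 0.299 × 536 = 160.3 mol = 1ξ₁ + 1ξ₂.
Selectivity: 1ξ₁ / (1ξ₂) = 1.18 → ξ₁ = 1.18 ξ₂.
Substitute: (1·1.18 + 1) ξ₂ = 160.3 → ξ₂ = 73.52 mol, ξ₁ = 86.75 mol.
Outlet amounts (n = n₀ + Σ ν·ξ):
  A: 536 − 1(86.75) − 1(73.52) = 375.7
  D: 1230 − 3(86.75) − 1(73.52) = 896.2
  E: 0 + 1(86.75) = 86.75
  G: 0 + 1(73.52) = 73.52

86.7 mol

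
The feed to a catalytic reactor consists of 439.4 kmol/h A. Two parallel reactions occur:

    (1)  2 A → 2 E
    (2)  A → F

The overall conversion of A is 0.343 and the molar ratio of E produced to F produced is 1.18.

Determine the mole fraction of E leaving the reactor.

0.186

Conversion of A: A consumed = 0.343 × 439.4 = 150.7 kmol/h = 2ξ₁ + 1ξ₂.
Selectivity: 2ξ₁ / (1ξ₂) = 1.18 → ξ₁ = 0.59 ξ₂.
Substitute: (2·0.59 + 1) ξ₂ = 150.7 → ξ₂ = 69.13 kmol/h, ξ₁ = 40.79 kmol/h.
Outlet amounts (n = n₀ + Σ ν·ξ):
  A: 439.4 − 2(40.79) − 1(69.13) = 288.7
  E: 0 + 2(40.79) = 81.58
  F: 0 + 1(69.13) = 69.13
Total out = 439.4 kmol/h; y_E = 81.58 / 439.4 = 0.1857.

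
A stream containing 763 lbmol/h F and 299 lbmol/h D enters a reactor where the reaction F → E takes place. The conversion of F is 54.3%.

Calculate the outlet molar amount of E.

F reacted = 0.543 × 763 = 414.3 lbmol/h; ν_F = −1, so ξ = 414.3/1 = 414.3 lbmol/h.
Outlet amounts (n = n₀ + ν ξ):
  F: 763 − 1(414.3) = 348.7
  E: 0 + 1(414.3) = 414.3
  D: 299 (inert)

414 lbmol/h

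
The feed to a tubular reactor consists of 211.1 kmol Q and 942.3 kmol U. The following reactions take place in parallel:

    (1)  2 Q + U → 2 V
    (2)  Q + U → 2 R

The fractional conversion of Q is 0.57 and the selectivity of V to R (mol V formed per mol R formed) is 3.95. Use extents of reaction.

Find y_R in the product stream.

Conversion of Q: Q consumed = 0.57 × 211.1 = 120.3 kmol = 2ξ₁ + 1ξ₂.
Selectivity: 2ξ₁ / (2ξ₂) = 3.95 → ξ₁ = 3.95 ξ₂.
Substitute: (2·3.95 + 1) ξ₂ = 120.3 → ξ₂ = 13.52 kmol, ξ₁ = 53.4 kmol.
Outlet amounts (n = n₀ + Σ ν·ξ):
  Q: 211.1 − 2(53.4) − 1(13.52) = 90.77
  U: 942.3 − 1(53.4) − 1(13.52) = 875.4
  V: 0 + 2(53.4) = 106.8
  R: 0 + 2(13.52) = 27.04
Total out = 1100 kmol; y_R = 27.04 / 1100 = 0.02458.

0.0246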